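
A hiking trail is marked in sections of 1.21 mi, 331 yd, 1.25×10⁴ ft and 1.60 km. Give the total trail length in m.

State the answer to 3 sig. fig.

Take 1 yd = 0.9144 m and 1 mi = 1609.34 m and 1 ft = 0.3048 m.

7660 m

1.21 mi × 1609.34 → 1947.3 m
331 yd × 0.9144 → 302.666 m
1.25×10⁴ ft × 0.3048 → 3810 m
1.60 km × 1000 → 1600 m
Sum: 1947.3 + 302.666 + 3810 + 1600 = 7659.97 m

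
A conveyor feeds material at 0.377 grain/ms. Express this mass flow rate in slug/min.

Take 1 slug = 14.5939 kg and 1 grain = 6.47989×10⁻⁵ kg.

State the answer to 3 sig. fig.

0.377 grain/ms × 6.47989×10⁻⁵ kg/grain ÷ 0.001 s/ms = 0.0244292 kg/s
0.0244292 kg/s ÷ 14.5939 kg/slug × 60 s/min = 0.100436 slug/min

0.100 slug/min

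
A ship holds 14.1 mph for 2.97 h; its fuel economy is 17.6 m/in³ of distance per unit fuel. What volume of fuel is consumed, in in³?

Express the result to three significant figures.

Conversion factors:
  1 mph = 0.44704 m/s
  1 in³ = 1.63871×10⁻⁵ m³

14.1 mph → 6.30326 m/s
2.97 h → 10692 s
d = v × t = 6.30326 × 10692 = 67394.5 m
17.6 m/in³ → 1.07402×10⁶ m/m³
V = d / (distance per unit fuel) = 67394.5 / 1.07402×10⁶ = 0.0627498 m³
In in³: 0.0627498 / 1.63871×10⁻⁵ = 3829.22 in³

3830 in³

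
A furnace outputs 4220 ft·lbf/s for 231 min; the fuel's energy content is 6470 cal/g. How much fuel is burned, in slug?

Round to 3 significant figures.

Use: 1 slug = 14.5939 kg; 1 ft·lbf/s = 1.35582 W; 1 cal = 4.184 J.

0.201 slug

4220 ft·lbf/s → 5721.56 W
231 min → 13860 s
E = P × t = 5721.56 × 13860 = 7.93008×10⁷ J
6470 cal/g → 2.70705×10⁷ J/kg
m = E / e_s = 7.93008×10⁷ / 2.70705×10⁷ = 2.92942 kg
In slug: 2.92942 / 14.5939 = 0.200729 slug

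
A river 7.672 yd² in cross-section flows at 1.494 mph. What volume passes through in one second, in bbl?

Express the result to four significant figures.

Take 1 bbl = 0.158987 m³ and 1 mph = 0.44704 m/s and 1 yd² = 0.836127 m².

1.494 mph × 0.44704 → 0.667878 m/s
7.672 yd² × 0.836127 → 6.41477 m²
V = v × A × t = 0.667878 m/s × 6.41477 m² × 1 s = 4.28428 m³
4.28428 m³ ÷ (0.158987 m³/bbl) = 26.9474 bbl

26.95 bbl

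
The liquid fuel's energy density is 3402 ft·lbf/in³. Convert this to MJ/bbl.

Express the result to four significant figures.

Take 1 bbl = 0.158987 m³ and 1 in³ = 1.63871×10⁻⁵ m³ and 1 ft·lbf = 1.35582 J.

3402 ft·lbf/in³ × 1.35582 J/ft·lbf ÷ 1.63871×10⁻⁵ m³/in³ = 2.81471×10⁸ J/m³
2.81471×10⁸ J/m³ ÷ 1000000 J/MJ × 0.158987 m³/bbl = 44.7502 MJ/bbl

44.75 MJ/bbl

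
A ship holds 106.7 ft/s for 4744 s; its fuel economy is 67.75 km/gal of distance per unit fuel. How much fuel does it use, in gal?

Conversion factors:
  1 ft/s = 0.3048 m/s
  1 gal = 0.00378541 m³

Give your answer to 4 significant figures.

106.7 ft/s → 32.5222 m/s
d = v × t = 32.5222 × 4744 = 154285 m
67.75 km/gal → 1.78977×10⁷ m/m³
V = d / (distance per unit fuel) = 154285 / 1.78977×10⁷ = 0.00862038 m³
In gal: 0.00862038 / 0.00378541 = 2.27726 gal

2.277 gal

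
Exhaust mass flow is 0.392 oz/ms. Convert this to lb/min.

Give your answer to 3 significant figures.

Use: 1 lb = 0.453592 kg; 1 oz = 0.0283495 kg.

0.392 oz/ms × 0.0283495 kg/oz ÷ 0.001 s/ms = 11.113 kg/s
11.113 kg/s ÷ 0.453592 kg/lb × 60 s/min = 1470 lb/min

1470 lb/min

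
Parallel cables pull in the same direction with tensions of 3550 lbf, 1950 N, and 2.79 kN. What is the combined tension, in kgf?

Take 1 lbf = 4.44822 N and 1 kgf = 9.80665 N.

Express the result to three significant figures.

2090 kgf

3550 lbf × 4.44822 = 15791.2 N
1950 N (already N)
2.79 kN × 1000 = 2790 N
Combined: 15791.2 + 1950 + 2790 = 20531.2 N
In kgf: 20531.2 / 9.80665 = 2093.6 kgf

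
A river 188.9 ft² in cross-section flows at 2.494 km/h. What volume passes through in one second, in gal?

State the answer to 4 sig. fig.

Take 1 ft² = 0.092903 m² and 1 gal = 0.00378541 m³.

3212 gal

2.494 km/h × (1/3.6) = 0.692778 m/s
188.9 ft² × 0.092903 = 17.5494 m²
V = v × A × t = 0.692778 m/s × 17.5494 m² × 1 s = 12.1578 m³
12.1578 m³ ÷ (0.00378541 m³/gal) = 3211.75 gal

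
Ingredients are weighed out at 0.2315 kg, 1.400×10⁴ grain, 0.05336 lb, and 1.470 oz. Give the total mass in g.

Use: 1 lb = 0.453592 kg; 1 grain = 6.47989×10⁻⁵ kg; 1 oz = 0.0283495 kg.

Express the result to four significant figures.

0.2315 kg (already kg)
1.400×10⁴ grain × 6.47989×10⁻⁵ = 0.907185 kg
0.05336 lb × 0.453592 = 0.0242037 kg
1.470 oz × 0.0283495 = 0.0416738 kg
Sum: 0.2315 + 0.907185 + 0.0242037 + 0.0416738 = 1.20456 kg
In g: 1.20456 / 0.001 = 1204.56 g

1205 g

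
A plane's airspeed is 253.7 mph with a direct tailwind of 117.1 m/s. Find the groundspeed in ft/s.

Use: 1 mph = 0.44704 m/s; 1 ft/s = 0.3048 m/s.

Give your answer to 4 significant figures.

756.3 ft/s

253.7 mph × 0.44704 = 113.414 m/s
117.1 m/s (already m/s)
Combined: 113.414 + 117.1 = 230.514 m/s
In ft/s: 230.514 / 0.3048 = 756.28 ft/s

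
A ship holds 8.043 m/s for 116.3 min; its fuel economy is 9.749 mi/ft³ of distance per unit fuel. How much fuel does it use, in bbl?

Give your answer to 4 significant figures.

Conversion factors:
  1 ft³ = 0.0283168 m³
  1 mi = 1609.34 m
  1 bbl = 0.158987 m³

0.6371 bbl

116.3 min → 6978 s
d = v × t = 8.043 × 6978 = 56124.1 m
9.749 mi/ft³ → 554069 m/m³
V = d / (distance per unit fuel) = 56124.1 / 554069 = 0.101294 m³
In bbl: 0.101294 / 0.158987 = 0.637121 bbl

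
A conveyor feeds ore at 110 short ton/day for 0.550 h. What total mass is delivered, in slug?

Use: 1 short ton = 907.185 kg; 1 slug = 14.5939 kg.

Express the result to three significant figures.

157 slug

110 short ton/day → 1.15498 kg/s
0.550 h → 1980 s
m = ṁ × t = 1.15498 × 1980 = 2286.86 kg
In slug: 2286.86 / 14.5939 = 156.7 slug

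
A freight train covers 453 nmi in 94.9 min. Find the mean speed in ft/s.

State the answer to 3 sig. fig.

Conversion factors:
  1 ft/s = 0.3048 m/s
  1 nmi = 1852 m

483 ft/s

453 nmi × 1852 = 838956 m
94.9 min × 60 = 5694 s
v = d / t = 838956 m / 5694 s = 147.34 m/s
147.34 m/s ÷ (0.3048 m/s/ft/s) = 483.399 ft/s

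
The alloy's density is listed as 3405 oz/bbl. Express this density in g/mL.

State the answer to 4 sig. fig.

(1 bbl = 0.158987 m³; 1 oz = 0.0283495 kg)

0.6072 g/mL

3405 oz/bbl × 0.0283495 kg/oz ÷ 0.158987 m³/bbl = 607.157 kg/m³
607.157 kg/m³ ÷ 0.001 kg/g × 10⁻⁶ m³/mL = 0.607157 g/mL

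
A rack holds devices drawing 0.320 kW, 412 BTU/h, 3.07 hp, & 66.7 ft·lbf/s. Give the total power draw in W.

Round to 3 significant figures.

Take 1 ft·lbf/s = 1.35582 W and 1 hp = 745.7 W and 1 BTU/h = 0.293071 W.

0.320 kW × 1000 → 320 W
412 BTU/h × 0.293071 → 120.745 W
3.07 hp × 745.7 → 2289.3 W
66.7 ft·lbf/s × 1.35582 → 90.4332 W
Sum: 320 + 120.745 + 2289.3 + 90.4332 = 2820.48 W

2820 W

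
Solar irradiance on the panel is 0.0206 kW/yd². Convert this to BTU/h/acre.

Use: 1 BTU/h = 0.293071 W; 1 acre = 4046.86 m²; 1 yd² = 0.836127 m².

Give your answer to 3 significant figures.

0.0206 kW/yd² × 1000 W/kW ÷ 0.836127 m²/yd² = 24.6374 W/m²
24.6374 W/m² ÷ 0.293071 W/BTU/h × 4046.86 m²/acre = 340205 BTU/h/acre

3.40×10⁵ BTU/h/acre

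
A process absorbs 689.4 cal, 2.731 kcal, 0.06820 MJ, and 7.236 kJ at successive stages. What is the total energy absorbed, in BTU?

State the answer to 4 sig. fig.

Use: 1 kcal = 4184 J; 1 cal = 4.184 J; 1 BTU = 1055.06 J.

85.06 BTU

689.4 cal × 4.184 = 2884.45 J
2.731 kcal × 4184 = 11426.5 J
0.06820 MJ × 1000000 = 68200 J
7.236 kJ × 1000 = 7236 J
Combined: 2884.45 + 11426.5 + 68200 + 7236 = 89747 J
In BTU: 89747 / 1055.06 = 85.0634 BTU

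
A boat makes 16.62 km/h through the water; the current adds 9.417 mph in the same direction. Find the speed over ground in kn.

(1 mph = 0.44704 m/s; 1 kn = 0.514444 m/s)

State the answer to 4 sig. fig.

16.62 km/h × (1/3.6) = 4.61667 m/s
9.417 mph × 0.44704 = 4.20978 m/s
Total: 4.61667 + 4.20978 = 8.82645 m/s
In kn: 8.82645 / 0.514444 = 17.1573 kn

17.16 kn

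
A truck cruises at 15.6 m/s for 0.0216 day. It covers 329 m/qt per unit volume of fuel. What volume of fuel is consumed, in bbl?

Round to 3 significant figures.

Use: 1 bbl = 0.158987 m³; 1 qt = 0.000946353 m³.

0.527 bbl

0.0216 day → 1866.24 s
d = v × t = 15.6 × 1866.24 = 29113.3 m
329 m/qt → 347650 m/m³
V = d / (distance per unit fuel) = 29113.3 / 347650 = 0.0837431 m³
In bbl: 0.0837431 / 0.158987 = 0.526729 bbl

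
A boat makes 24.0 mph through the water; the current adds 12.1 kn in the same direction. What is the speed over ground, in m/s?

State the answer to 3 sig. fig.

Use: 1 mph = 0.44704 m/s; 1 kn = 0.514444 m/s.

24.0 mph × 0.44704 = 10.729 m/s
12.1 kn × 0.514444 = 6.22477 m/s
Total: 10.729 + 6.22477 = 16.9538 m/s

17.0 m/s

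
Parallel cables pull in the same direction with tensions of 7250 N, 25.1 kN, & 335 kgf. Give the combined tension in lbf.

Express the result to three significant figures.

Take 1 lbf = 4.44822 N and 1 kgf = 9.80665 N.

8010 lbf

7250 N (already N)
25.1 kN × 1000 → 25100 N
335 kgf × 9.80665 → 3285.23 N
Total: 7250 + 25100 + 3285.23 = 35635.2 N
In lbf: 35635.2 / 4.44822 = 8011.11 lbf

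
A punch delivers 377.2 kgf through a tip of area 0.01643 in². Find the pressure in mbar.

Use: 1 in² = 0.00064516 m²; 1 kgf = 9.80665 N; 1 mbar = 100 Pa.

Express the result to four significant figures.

3.490×10⁶ mbar

377.2 kgf × 9.80665 = 3699.07 N
0.01643 in² × 0.00064516 = 1.06×10⁻⁵ m²
P = F / A = 3699.07 N / 1.06×10⁻⁵ m² = 3.48969×10⁸ Pa
3.48969×10⁸ Pa ÷ (100 Pa/mbar) = 3.48969×10⁶ mbar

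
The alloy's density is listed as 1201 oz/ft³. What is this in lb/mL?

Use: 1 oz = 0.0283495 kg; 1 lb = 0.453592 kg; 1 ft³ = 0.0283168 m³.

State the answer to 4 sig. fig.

0.002651 lb/mL

1201 oz/ft³ × 0.0283495 kg/oz ÷ 0.0283168 m³/ft³ = 1202.39 kg/m³
1202.39 kg/m³ ÷ 0.453592 kg/lb × 10⁻⁶ m³/mL = 0.00265082 lb/mL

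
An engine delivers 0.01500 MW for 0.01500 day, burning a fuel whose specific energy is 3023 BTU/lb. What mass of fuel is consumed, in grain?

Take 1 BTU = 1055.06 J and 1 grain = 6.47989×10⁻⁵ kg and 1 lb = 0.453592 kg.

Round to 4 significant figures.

4.267×10⁴ grain

0.01500 MW → 15000 W
0.01500 day → 1296 s
E = P × t = 15000 × 1296 = 1.944×10⁷ J
3023 BTU/lb → 7.03153×10⁶ J/kg
m = E / e_s = 1.944×10⁷ / 7.03153×10⁶ = 2.76469 kg
In grain: 2.76469 / 6.47989×10⁻⁵ = 42665.7 grain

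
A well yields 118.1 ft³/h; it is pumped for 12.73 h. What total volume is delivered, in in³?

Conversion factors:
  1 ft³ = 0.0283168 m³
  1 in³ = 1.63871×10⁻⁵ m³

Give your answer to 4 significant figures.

118.1 ft³/h → 9.28948×10⁻⁴ m³/s
12.73 h → 45828 s
V = Q × t = 9.28948×10⁻⁴ × 45828 = 42.5718 m³
In in³: 42.5718 / 1.63871×10⁻⁵ = 2.59788×10⁶ in³

2.598×10⁶ in³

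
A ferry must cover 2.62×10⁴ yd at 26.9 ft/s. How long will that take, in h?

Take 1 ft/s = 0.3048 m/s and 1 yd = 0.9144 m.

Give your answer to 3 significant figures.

2.62×10⁴ yd × 0.9144 → 23957.3 m
26.9 ft/s × 0.3048 → 8.19912 m/s
t = d / v = 23957.3 m / 8.19912 m/s = 2921.94 s
2921.94 s ÷ (3600 s/h) = 0.81165 h

0.812 h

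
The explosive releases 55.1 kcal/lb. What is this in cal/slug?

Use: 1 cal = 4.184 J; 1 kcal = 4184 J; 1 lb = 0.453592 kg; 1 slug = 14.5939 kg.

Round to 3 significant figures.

1.77×10⁶ cal/slug

55.1 kcal/lb × 4184 J/kcal ÷ 0.453592 kg/lb = 508251 J/kg
508251 J/kg ÷ 4.184 J/cal × 14.5939 kg/slug = 1.77279×10⁶ cal/slug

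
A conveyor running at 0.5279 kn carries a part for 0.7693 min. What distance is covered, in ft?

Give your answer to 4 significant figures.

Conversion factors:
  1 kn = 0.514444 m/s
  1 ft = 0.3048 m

0.5279 kn × 0.514444 → 0.271575 m/s
0.7693 min × 60 → 46.158 s
d = v × t = 0.271575 m/s × 46.158 s = 12.5354 m
12.5354 m ÷ (0.3048 m/ft) = 41.1266 ft

41.13 ft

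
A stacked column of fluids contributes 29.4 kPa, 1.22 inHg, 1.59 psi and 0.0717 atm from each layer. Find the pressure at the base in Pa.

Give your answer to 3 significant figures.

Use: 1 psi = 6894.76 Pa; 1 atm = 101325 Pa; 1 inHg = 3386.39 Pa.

29.4 kPa × 1000 = 29400 Pa
1.22 inHg × 3386.39 = 4131.4 Pa
1.59 psi × 6894.76 = 10962.7 Pa
0.0717 atm × 101325 = 7265 Pa
Total: 29400 + 4131.4 + 10962.7 + 7265 = 51759.1 Pa

5.18×10⁴ Pa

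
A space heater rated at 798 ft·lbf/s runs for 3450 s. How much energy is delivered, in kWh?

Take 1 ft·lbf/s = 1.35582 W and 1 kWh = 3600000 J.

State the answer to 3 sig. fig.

798 ft·lbf/s × 1.35582 → 1081.94 W
E = P × t = 1081.94 W × 3450 s = 3.73269×10⁶ J
3.73269×10⁶ J ÷ (3600000 J/kWh) = 1.03686 kWh

1.04 kWh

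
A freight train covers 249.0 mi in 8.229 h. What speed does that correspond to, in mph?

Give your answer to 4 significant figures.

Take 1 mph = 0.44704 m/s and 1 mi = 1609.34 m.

30.26 mph

249.0 mi × 1609.34 → 400726 m
8.229 h × 3600 → 29624.4 s
v = d / t = 400726 m / 29624.4 s = 13.5269 m/s
13.5269 m/s ÷ (0.44704 m/s/mph) = 30.2588 mph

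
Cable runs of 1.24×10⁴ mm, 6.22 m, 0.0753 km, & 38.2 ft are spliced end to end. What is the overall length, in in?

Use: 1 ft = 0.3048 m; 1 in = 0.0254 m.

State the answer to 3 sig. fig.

1.24×10⁴ mm × 0.001 = 12.4 m
6.22 m (already m)
0.0753 km × 1000 = 75.3 m
38.2 ft × 0.3048 = 11.6434 m
Combined: 12.4 + 6.22 + 75.3 + 11.6434 = 105.563 m
In in: 105.563 / 0.0254 = 4156.02 in

4160 in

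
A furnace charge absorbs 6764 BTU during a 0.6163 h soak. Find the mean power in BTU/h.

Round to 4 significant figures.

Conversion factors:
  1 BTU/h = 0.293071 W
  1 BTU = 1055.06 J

1.098×10⁴ BTU/h

6764 BTU × 1055.06 = 7.13643×10⁶ J
0.6163 h × 3600 = 2218.68 s
P = E / t = 7.13643×10⁶ J / 2218.68 s = 3216.52 W
3216.52 W ÷ (0.293071 W/BTU/h) = 10975.2 BTU/h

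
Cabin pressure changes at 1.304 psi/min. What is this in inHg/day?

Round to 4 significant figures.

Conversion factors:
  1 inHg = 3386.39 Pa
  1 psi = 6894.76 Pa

1.304 psi/min × 6894.76 Pa/psi ÷ 60 s/min = 149.846 Pa/s
149.846 Pa/s ÷ 3386.39 Pa/inHg × 86400 s/day = 3823.16 inHg/day

3823 inHg/day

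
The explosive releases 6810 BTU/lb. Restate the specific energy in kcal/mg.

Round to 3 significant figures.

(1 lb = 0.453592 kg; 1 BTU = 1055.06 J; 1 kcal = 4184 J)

6810 BTU/lb × 1055.06 J/BTU ÷ 0.453592 kg/lb = 1.58401×10⁷ J/kg
1.58401×10⁷ J/kg ÷ 4184 J/kcal × 10⁻⁶ kg/mg = 0.00378587 kcal/mg

0.00379 kcal/mg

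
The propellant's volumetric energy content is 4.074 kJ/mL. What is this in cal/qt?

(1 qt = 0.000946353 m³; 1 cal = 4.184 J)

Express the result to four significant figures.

4.074 kJ/mL × 1000 J/kJ ÷ 10⁻⁶ m³/mL = 4.074×10⁹ J/m³
4.074×10⁹ J/m³ ÷ 4.184 J/cal × 0.000946353 m³/qt = 921473 cal/qt

9.215×10⁵ cal/qt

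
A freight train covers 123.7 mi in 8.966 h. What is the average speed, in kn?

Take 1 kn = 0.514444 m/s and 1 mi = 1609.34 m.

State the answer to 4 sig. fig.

123.7 mi × 1609.34 = 199075 m
8.966 h × 3600 = 32277.6 s
v = d / t = 199075 m / 32277.6 s = 6.16759 m/s
6.16759 m/s ÷ (0.514444 m/s/kn) = 11.9888 kn

11.99 kn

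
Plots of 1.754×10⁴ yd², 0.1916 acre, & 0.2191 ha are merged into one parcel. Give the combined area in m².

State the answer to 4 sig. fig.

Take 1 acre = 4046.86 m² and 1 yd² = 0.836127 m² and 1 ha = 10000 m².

1.763×10⁴ m²

1.754×10⁴ yd² × 0.836127 → 14665.7 m²
0.1916 acre × 4046.86 → 775.378 m²
0.2191 ha × 10000 → 2191 m²
Total: 14665.7 + 775.378 + 2191 = 17632.1 m²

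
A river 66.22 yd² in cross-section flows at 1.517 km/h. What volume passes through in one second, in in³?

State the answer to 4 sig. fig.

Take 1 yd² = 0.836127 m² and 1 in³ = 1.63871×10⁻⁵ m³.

1.517 km/h × (1/3.6) → 0.421389 m/s
66.22 yd² × 0.836127 → 55.3683 m²
V = v × A × t = 0.421389 m/s × 55.3683 m² × 1 s = 23.3316 m³
23.3316 m³ ÷ (1.63871×10⁻⁵ m³/in³) = 1.42378×10⁶ in³

1.424×10⁶ in³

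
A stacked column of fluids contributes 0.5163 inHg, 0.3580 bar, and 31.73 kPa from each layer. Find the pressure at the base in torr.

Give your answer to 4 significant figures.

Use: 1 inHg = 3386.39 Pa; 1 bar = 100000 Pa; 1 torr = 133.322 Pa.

519.6 torr

0.5163 inHg × 3386.39 → 1748.39 Pa
0.3580 bar × 100000 → 35800 Pa
31.73 kPa × 1000 → 31730 Pa
Total: 1748.39 + 35800 + 31730 = 69278.4 Pa
In torr: 69278.4 / 133.322 = 519.632 torr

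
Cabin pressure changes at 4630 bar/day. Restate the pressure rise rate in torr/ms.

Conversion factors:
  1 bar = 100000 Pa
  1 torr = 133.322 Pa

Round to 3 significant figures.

0.0402 torr/ms

4630 bar/day × 100000 Pa/bar ÷ 86400 s/day = 5358.8 Pa/s
5358.8 Pa/s ÷ 133.322 Pa/torr × 0.001 s/ms = 0.0401944 torr/ms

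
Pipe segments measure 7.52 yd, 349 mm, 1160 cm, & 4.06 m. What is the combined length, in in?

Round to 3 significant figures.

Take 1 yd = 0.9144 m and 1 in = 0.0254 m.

7.52 yd × 0.9144 = 6.87629 m
349 mm × 0.001 = 0.349 m
1160 cm × 0.01 = 11.6 m
4.06 m (already m)
Sum: 6.87629 + 0.349 + 11.6 + 4.06 = 22.8853 m
In in: 22.8853 / 0.0254 = 900.996 in

901 in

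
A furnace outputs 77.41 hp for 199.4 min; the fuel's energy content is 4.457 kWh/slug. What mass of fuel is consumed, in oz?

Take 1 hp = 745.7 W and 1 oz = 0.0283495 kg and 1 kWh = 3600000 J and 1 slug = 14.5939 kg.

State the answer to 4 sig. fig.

2.216×10⁴ oz

77.41 hp → 57724.6 W
199.4 min → 11964 s
E = P × t = 57724.6 × 11964 = 6.90617×10⁸ J
4.457 kWh/slug → 1.09945×10⁶ J/kg
m = E / e_s = 6.90617×10⁸ / 1.09945×10⁶ = 628.148 kg
In oz: 628.148 / 0.0283495 = 22157.3 oz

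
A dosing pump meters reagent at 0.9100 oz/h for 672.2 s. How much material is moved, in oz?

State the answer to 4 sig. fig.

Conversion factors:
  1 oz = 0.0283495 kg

0.9100 oz/h → 7.16612×10⁻⁶ kg/s
m = ṁ × t = 7.16612×10⁻⁶ × 672.2 = 0.00481707 kg
In oz: 0.00481707 / 0.0283495 = 0.169917 oz

0.1699 oz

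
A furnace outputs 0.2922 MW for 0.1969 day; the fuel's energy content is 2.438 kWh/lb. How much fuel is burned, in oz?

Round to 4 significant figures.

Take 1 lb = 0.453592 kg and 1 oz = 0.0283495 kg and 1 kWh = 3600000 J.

0.2922 MW → 292200 W
0.1969 day → 17012.2 s
E = P × t = 292200 × 17012.2 = 4.97096×10⁹ J
2.438 kWh/lb → 1.93495×10⁷ J/kg
m = E / e_s = 4.97096×10⁹ / 1.93495×10⁷ = 256.904 kg
In oz: 256.904 / 0.0283495 = 9062.03 oz

9062 oz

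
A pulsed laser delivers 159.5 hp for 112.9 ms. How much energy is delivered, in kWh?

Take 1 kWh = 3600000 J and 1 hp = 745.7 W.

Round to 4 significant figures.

0.003730 kWh

159.5 hp × 745.7 → 118939 W
112.9 ms × 0.001 → 0.1129 s
E = P × t = 118939 W × 0.1129 s = 13428.2 J
13428.2 J ÷ (3600000 J/kWh) = 0.00373006 kWh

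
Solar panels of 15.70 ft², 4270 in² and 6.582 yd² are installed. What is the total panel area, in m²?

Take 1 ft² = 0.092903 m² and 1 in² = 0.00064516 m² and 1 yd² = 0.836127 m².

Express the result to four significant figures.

9.717 m²

15.70 ft² × 0.092903 = 1.45858 m²
4270 in² × 0.00064516 = 2.75483 m²
6.582 yd² × 0.836127 = 5.50339 m²
Sum: 1.45858 + 2.75483 + 5.50339 = 9.7168 m²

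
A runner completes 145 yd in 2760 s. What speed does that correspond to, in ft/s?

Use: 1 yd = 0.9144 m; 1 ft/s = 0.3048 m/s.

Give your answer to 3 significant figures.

0.158 ft/s

145 yd × 0.9144 = 132.588 m
v = d / t = 132.588 m / 2760 s = 0.0480391 m/s
0.0480391 m/s ÷ (0.3048 m/s/ft/s) = 0.157609 ft/s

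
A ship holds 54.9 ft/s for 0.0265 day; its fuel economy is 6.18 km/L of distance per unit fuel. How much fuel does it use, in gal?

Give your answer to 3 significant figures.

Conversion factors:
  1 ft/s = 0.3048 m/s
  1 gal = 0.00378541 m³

54.9 ft/s → 16.7335 m/s
0.0265 day → 2289.6 s
d = v × t = 16.7335 × 2289.6 = 38313 m
6.18 km/L → 6.18×10⁶ m/m³
V = d / (distance per unit fuel) = 38313 / 6.18×10⁶ = 0.00619951 m³
In gal: 0.00619951 / 0.00378541 = 1.63774 gal

1.64 gal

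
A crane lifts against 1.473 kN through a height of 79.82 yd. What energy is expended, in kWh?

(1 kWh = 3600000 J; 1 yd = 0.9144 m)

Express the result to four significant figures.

1.473 kN × 1000 = 1473 N
79.82 yd × 0.9144 = 72.9874 m
W = F × d = 1473 N × 72.9874 m = 107510 J
107510 J ÷ (3600000 J/kWh) = 0.0298639 kWh

0.02986 kWh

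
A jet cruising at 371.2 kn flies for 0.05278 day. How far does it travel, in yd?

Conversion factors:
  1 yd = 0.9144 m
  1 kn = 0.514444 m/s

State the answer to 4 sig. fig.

371.2 kn × 0.514444 → 190.962 m/s
0.05278 day × 86400 → 4560.19 s
d = v × t = 190.962 m/s × 4560.19 s = 870823 m
870823 m ÷ (0.9144 m/yd) = 952344 yd

9.523×10⁵ yd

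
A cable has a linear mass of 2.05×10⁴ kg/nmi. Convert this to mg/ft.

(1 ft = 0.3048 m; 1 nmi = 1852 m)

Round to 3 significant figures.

3.37×10⁶ mg/ft

2.05×10⁴ kg/nmi ÷ 1852 m/nmi = 11.0691 kg/m
11.0691 kg/m ÷ 10⁻⁶ kg/mg × 0.3048 m/ft = 3.37386×10⁶ mg/ft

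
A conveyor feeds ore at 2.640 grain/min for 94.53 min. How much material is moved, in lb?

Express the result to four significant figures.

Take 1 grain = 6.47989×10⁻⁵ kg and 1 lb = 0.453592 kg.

0.03565 lb

2.640 grain/min → 2.85115×10⁻⁶ kg/s
94.53 min → 5671.8 s
m = ṁ × t = 2.85115×10⁻⁶ × 5671.8 = 0.0161712 kg
In lb: 0.0161712 / 0.453592 = 0.0356514 lb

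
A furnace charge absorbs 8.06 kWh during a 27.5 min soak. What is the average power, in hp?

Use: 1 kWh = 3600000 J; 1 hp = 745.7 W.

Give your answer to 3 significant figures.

8.06 kWh × 3600000 = 2.9016×10⁷ J
27.5 min × 60 = 1650 s
P = E / t = 2.9016×10⁷ J / 1650 s = 17585.5 W
17585.5 W ÷ (745.7 W/hp) = 23.5825 hp

23.6 hp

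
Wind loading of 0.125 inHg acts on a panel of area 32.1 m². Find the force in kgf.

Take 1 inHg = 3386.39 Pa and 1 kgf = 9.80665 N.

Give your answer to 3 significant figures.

1390 kgf

0.125 inHg × 3386.39 → 423.299 Pa
F = P × A = 423.299 Pa × 32.1 m² = 13587.9 N
13587.9 N ÷ (9.80665 N/kgf) = 1385.58 kgf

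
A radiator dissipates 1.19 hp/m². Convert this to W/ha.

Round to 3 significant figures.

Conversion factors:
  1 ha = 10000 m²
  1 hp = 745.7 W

8.87×10⁶ W/ha

1.19 hp/m² × 745.7 W/hp = 887.383 W/m²
887.383 W/m² × 10000 m²/ha = 8.87383×10⁶ W/ha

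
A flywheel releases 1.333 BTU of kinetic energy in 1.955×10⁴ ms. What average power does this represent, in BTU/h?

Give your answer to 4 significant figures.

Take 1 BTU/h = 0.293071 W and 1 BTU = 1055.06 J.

245.5 BTU/h

1.333 BTU × 1055.06 → 1406.39 J
1.955×10⁴ ms × 0.001 → 19.55 s
P = E / t = 1406.39 J / 19.55 s = 71.9381 W
71.9381 W ÷ (0.293071 W/BTU/h) = 245.463 BTU/h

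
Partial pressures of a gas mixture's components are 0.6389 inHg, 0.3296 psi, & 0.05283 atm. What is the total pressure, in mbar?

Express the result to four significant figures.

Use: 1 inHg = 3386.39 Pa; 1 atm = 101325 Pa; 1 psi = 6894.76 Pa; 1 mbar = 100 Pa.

97.89 mbar

0.6389 inHg × 3386.39 = 2163.56 Pa
0.3296 psi × 6894.76 = 2272.51 Pa
0.05283 atm × 101325 = 5353 Pa
Sum: 2163.56 + 2272.51 + 5353 = 9789.07 Pa
In mbar: 9789.07 / 100 = 97.8907 mbar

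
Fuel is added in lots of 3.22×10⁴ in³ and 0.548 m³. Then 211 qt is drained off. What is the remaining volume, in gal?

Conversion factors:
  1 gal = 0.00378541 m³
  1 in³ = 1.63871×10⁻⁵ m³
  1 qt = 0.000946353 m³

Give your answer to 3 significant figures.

3.22×10⁴ in³ × 1.63871×10⁻⁵ = 0.527665 m³
0.548 m³ (already m³)
211 qt × 0.000946353 = 0.19968 m³
Sum: 0.527665 + 0.548 − 0.19968 = 0.875985 m³
In gal: 0.875985 / 0.00378541 = 231.411 gal

231 gal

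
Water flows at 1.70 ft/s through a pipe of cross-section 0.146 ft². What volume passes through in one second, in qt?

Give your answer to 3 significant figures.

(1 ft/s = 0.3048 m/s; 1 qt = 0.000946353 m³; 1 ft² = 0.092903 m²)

7.43 qt

1.70 ft/s × 0.3048 → 0.51816 m/s
0.146 ft² × 0.092903 → 0.0135638 m²
V = v × A × t = 0.51816 m/s × 0.0135638 m² × 1 s = 0.00702822 m³
0.00702822 m³ ÷ (0.000946353 m³/qt) = 7.42664 qt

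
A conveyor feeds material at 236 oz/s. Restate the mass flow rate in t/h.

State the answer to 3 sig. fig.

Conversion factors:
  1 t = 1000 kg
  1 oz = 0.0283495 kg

236 oz/s × 0.0283495 kg/oz = 6.69048 kg/s
6.69048 kg/s ÷ 1000 kg/t × 3600 s/h = 24.0857 t/h

24.1 t/h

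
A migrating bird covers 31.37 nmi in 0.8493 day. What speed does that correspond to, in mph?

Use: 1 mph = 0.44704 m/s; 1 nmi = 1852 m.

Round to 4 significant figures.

1.771 mph

31.37 nmi × 1852 = 58097.2 m
0.8493 day × 86400 = 73379.5 s
v = d / t = 58097.2 m / 73379.5 s = 0.791736 m/s
0.791736 m/s ÷ (0.44704 m/s/mph) = 1.77106 mph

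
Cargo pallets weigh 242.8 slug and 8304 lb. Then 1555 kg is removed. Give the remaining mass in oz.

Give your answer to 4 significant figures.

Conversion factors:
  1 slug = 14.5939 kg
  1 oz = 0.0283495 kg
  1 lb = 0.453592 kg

242.8 slug × 14.5939 = 3543.4 kg
8304 lb × 0.453592 = 3766.63 kg
1555 kg (already kg)
Net: 3543.4 + 3766.63 − 1555 = 5755.03 kg
In oz: 5755.03 / 0.0283495 = 203003 oz

2.030×10⁵ oz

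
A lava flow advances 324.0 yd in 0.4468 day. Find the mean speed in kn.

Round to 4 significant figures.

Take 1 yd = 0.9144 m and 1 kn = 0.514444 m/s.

0.01492 kn

324.0 yd × 0.9144 → 296.266 m
0.4468 day × 86400 → 38603.5 s
v = d / t = 296.266 m / 38603.5 s = 0.00767459 m/s
0.00767459 m/s ÷ (0.514444 m/s/kn) = 0.0149182 kn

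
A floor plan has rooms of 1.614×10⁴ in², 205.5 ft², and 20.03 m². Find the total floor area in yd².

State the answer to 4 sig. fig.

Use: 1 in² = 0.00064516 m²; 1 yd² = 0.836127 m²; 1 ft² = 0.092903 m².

59.24 yd²

1.614×10⁴ in² × 0.00064516 = 10.4129 m²
205.5 ft² × 0.092903 = 19.0916 m²
20.03 m² (already m²)
Combined: 10.4129 + 19.0916 + 20.03 = 49.5345 m²
In yd²: 49.5345 / 0.836127 = 59.2428 yd²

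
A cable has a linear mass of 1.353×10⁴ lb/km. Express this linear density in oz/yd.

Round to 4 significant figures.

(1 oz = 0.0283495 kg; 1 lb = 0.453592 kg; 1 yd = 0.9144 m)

197.9 oz/yd

1.353×10⁴ lb/km × 0.453592 kg/lb ÷ 1000 m/km = 6.1371 kg/m
6.1371 kg/m ÷ 0.0283495 kg/oz × 0.9144 m/yd = 197.949 oz/yd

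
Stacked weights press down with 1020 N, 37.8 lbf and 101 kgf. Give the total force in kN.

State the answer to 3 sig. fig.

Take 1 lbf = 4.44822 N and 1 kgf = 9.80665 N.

1020 N (already N)
37.8 lbf × 4.44822 = 168.143 N
101 kgf × 9.80665 = 990.472 N
Sum: 1020 + 168.143 + 990.472 = 2178.61 N
In kN: 2178.61 / 1000 = 2.17861 kN

2.18 kN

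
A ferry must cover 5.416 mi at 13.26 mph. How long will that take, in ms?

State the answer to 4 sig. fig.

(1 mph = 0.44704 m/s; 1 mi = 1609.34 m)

1.470×10⁶ ms

5.416 mi × 1609.34 = 8716.19 m
13.26 mph × 0.44704 = 5.92775 m/s
t = d / v = 8716.19 m / 5.92775 m/s = 1470.4 s
1470.4 s ÷ (0.001 s/ms) = 1.4704×10⁶ ms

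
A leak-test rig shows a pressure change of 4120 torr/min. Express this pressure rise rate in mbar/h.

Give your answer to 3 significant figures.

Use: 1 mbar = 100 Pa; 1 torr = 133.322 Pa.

4120 torr/min × 133.322 Pa/torr ÷ 60 s/min = 9154.78 Pa/s
9154.78 Pa/s ÷ 100 Pa/mbar × 3600 s/h = 329572 mbar/h

3.30×10⁵ mbar/h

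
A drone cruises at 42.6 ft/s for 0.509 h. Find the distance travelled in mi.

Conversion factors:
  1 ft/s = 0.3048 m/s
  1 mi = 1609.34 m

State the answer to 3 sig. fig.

14.8 mi

42.6 ft/s × 0.3048 = 12.9845 m/s
0.509 h × 3600 = 1832.4 s
d = v × t = 12.9845 m/s × 1832.4 s = 23792.8 m
23792.8 m ÷ (1609.34 m/mi) = 14.7842 mi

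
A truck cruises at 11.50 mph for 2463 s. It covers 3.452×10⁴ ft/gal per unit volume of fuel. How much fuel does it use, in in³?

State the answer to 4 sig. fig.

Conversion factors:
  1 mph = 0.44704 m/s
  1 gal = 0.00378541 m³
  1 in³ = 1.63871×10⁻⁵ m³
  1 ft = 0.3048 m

278.0 in³

11.50 mph → 5.14096 m/s
d = v × t = 5.14096 × 2463 = 12662.2 m
3.452×10⁴ ft/gal → 2.77954×10⁶ m/m³
V = d / (distance per unit fuel) = 12662.2 / 2.77954×10⁶ = 0.0045555 m³
In in³: 0.0045555 / 1.63871×10⁻⁵ = 277.993 in³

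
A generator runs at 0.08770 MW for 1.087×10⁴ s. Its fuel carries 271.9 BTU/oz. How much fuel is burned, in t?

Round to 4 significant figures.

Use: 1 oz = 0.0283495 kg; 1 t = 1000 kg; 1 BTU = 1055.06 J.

0.08770 MW → 87700 W
E = P × t = 87700 × 10870 = 9.53299×10⁸ J
271.9 BTU/oz → 1.01191×10⁷ J/kg
m = E / e_s = 9.53299×10⁸ / 1.01191×10⁷ = 94.2079 kg
In t: 94.2079 / 1000 = 0.0942079 t

0.09421 t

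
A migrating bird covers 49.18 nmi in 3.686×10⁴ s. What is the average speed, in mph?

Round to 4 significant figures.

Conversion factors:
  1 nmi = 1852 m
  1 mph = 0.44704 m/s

49.18 nmi × 1852 → 91081.4 m
v = d / t = 91081.4 m / 36860 s = 2.47101 m/s
2.47101 m/s ÷ (0.44704 m/s/mph) = 5.52749 mph

5.527 mph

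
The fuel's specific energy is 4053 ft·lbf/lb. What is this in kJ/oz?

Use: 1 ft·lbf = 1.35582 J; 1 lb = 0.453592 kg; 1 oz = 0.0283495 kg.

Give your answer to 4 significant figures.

4053 ft·lbf/lb × 1.35582 J/ft·lbf ÷ 0.453592 kg/lb = 12114.7 J/kg
12114.7 J/kg ÷ 1000 J/kJ × 0.0283495 kg/oz = 0.343446 kJ/oz

0.3434 kJ/oz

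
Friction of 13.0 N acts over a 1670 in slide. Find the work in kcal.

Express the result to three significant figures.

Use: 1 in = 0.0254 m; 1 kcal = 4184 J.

0.132 kcal

1670 in × 0.0254 = 42.418 m
W = F × d = 13 N × 42.418 m = 551.434 J
551.434 J ÷ (4184 J/kcal) = 0.131796 kcal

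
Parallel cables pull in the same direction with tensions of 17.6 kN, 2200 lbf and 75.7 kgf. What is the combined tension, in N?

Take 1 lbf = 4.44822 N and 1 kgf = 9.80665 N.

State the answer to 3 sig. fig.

17.6 kN × 1000 = 17600 N
2200 lbf × 4.44822 = 9786.08 N
75.7 kgf × 9.80665 = 742.363 N
Sum: 17600 + 9786.08 + 742.363 = 28128.4 N

2.81×10⁴ N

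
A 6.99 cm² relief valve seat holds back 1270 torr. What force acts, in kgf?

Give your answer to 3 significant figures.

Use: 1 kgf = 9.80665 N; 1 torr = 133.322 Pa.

1270 torr × 133.322 = 169319 Pa
6.99 cm² × 0.0001 = 6.99×10⁻⁴ m²
F = P × A = 169319 Pa × 6.99×10⁻⁴ m² = 118.354 N
118.354 N ÷ (9.80665 N/kgf) = 12.0687 kgf

12.1 kgf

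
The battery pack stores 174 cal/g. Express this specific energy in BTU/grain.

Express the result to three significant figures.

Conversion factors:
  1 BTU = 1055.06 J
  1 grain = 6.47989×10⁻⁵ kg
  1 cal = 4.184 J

0.0447 BTU/grain

174 cal/g × 4.184 J/cal ÷ 0.001 kg/g = 728016 J/kg
728016 J/kg ÷ 1055.06 J/BTU × 6.47989×10⁻⁵ kg/grain = 0.0447128 BTU/grain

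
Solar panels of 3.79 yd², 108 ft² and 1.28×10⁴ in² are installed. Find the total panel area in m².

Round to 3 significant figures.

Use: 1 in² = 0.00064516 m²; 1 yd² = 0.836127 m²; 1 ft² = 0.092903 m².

21.5 m²

3.79 yd² × 0.836127 → 3.16892 m²
108 ft² × 0.092903 → 10.0335 m²
1.28×10⁴ in² × 0.00064516 → 8.25805 m²
Sum: 3.16892 + 10.0335 + 8.25805 = 21.4605 m²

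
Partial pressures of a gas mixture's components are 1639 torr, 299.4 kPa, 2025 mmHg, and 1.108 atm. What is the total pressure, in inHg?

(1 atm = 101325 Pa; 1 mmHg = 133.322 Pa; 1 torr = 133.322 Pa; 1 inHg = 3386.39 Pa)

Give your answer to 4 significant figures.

265.8 inHg

1639 torr × 133.322 = 218515 Pa
299.4 kPa × 1000 = 299400 Pa
2025 mmHg × 133.322 = 269977 Pa
1.108 atm × 101325 = 112268 Pa
Sum: 218515 + 299400 + 269977 + 112268 = 900160 Pa
In inHg: 900160 / 3386.39 = 265.817 inHg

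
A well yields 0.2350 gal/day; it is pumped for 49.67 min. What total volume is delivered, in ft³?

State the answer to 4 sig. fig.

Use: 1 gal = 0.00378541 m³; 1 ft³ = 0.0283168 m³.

0.2350 gal/day → 1.0296×10⁻⁸ m³/s
49.67 min → 2980.2 s
V = Q × t = 1.0296×10⁻⁸ × 2980.2 = 3.06841×10⁻⁵ m³
In ft³: 3.06841×10⁻⁵ / 0.0283168 = 0.0010836 ft³

0.001084 ft³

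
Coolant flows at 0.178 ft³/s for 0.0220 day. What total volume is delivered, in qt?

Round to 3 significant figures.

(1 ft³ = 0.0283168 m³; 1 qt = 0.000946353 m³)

1.01×10⁴ qt

0.178 ft³/s → 0.00504039 m³/s
0.0220 day → 1900.8 s
V = Q × t = 0.00504039 × 1900.8 = 9.58077 m³
In qt: 9.58077 / 0.000946353 = 10123.9 qt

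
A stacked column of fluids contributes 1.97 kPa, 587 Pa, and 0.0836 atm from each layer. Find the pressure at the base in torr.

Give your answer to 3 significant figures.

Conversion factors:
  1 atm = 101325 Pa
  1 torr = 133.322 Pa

1.97 kPa × 1000 = 1970 Pa
587 Pa (already Pa)
0.0836 atm × 101325 = 8470.77 Pa
Combined: 1970 + 587 + 8470.77 = 11027.8 Pa
In torr: 11027.8 / 133.322 = 82.7155 torr

82.7 torr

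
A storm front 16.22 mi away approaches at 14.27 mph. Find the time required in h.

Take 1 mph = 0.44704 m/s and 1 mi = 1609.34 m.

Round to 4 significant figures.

1.137 h

16.22 mi × 1609.34 = 26103.5 m
14.27 mph × 0.44704 = 6.37926 m/s
t = d / v = 26103.5 m / 6.37926 m/s = 4091.93 s
4091.93 s ÷ (3600 s/h) = 1.13665 h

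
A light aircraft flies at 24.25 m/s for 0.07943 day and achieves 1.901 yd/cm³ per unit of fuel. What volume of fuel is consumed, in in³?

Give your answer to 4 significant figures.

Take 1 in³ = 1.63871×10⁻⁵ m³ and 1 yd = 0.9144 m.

5842 in³

0.07943 day → 6862.75 s
d = v × t = 24.25 × 6862.75 = 166422 m
1.901 yd/cm³ → 1.73827×10⁶ m/m³
V = d / (distance per unit fuel) = 166422 / 1.73827×10⁶ = 0.09574 m³
In in³: 0.09574 / 1.63871×10⁻⁵ = 5842.4 in³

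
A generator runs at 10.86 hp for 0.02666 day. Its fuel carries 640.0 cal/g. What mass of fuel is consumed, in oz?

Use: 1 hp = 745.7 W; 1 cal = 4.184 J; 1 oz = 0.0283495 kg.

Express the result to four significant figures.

245.7 oz

10.86 hp → 8098.3 W
0.02666 day → 2303.42 s
E = P × t = 8098.3 × 2303.42 = 1.86538×10⁷ J
640.0 cal/g → 2.67776×10⁶ J/kg
m = E / e_s = 1.86538×10⁷ / 2.67776×10⁶ = 6.9662 kg
In oz: 6.9662 / 0.0283495 = 245.726 oz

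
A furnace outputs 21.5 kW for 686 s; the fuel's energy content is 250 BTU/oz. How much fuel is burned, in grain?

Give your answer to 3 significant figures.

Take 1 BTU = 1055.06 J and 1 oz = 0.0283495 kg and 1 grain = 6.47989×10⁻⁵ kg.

2.45×10⁴ grain

21.5 kW → 21500 W
E = P × t = 21500 × 686 = 1.4749×10⁷ J
250 BTU/oz → 9.30404×10⁶ J/kg
m = E / e_s = 1.4749×10⁷ / 9.30404×10⁶ = 1.58523 kg
In grain: 1.58523 / 6.47989×10⁻⁵ = 24463.8 grain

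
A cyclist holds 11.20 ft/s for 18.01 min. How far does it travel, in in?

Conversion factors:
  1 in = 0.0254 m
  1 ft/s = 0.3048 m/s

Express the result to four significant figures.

1.452×10⁵ in

11.20 ft/s × 0.3048 → 3.41376 m/s
18.01 min × 60 → 1080.6 s
d = v × t = 3.41376 m/s × 1080.6 s = 3688.91 m
3688.91 m ÷ (0.0254 m/in) = 145233 in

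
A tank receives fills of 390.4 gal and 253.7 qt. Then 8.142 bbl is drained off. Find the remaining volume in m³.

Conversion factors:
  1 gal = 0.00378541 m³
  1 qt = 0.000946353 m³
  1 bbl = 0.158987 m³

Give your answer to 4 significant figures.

0.4234 m³

390.4 gal × 0.00378541 → 1.47782 m³
253.7 qt × 0.000946353 → 0.24009 m³
8.142 bbl × 0.158987 → 1.29447 m³
Result: 1.47782 + 0.24009 − 1.29447 = 0.42344 m³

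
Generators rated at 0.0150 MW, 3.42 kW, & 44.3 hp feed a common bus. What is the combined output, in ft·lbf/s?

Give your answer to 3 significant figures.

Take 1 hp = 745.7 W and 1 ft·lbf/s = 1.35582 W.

0.0150 MW × 1000000 = 15000 W
3.42 kW × 1000 = 3420 W
44.3 hp × 745.7 = 33034.5 W
Combined: 15000 + 3420 + 33034.5 = 51454.5 W
In ft·lbf/s: 51454.5 / 1.35582 = 37950.8 ft·lbf/s

3.80×10⁴ ft·lbf/s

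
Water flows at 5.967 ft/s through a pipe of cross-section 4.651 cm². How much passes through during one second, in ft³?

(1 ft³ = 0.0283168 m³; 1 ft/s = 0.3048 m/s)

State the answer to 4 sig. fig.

5.967 ft/s × 0.3048 = 1.81874 m/s
4.651 cm² × 0.0001 = 4.651×10⁻⁴ m²
V = v × A × t = 1.81874 m/s × 4.651×10⁻⁴ m² × 1 s = 8.45896×10⁻⁴ m³
8.45896×10⁻⁴ m³ ÷ (0.0283168 m³/ft³) = 0.0298726 ft³

0.02987 ft³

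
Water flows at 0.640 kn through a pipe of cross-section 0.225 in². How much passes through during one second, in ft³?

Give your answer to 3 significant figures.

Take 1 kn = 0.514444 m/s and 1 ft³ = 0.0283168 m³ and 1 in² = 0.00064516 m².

0.640 kn × 0.514444 = 0.329244 m/s
0.225 in² × 0.00064516 = 1.45161×10⁻⁴ m²
V = v × A × t = 0.329244 m/s × 1.45161×10⁻⁴ m² × 1 s = 4.77934×10⁻⁵ m³
4.77934×10⁻⁵ m³ ÷ (0.0283168 m³/ft³) = 0.00168781 ft³

0.00169 ft³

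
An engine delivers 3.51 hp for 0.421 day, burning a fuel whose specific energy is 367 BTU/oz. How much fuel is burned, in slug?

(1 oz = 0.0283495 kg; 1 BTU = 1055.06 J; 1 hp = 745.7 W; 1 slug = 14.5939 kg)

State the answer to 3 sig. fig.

3.51 hp → 2617.41 W
0.421 day → 36374.4 s
E = P × t = 2617.41 × 36374.4 = 9.52067×10⁷ J
367 BTU/oz → 1.36583×10⁷ J/kg
m = E / e_s = 9.52067×10⁷ / 1.36583×10⁷ = 6.97061 kg
In slug: 6.97061 / 14.5939 = 0.477639 slug

0.478 slug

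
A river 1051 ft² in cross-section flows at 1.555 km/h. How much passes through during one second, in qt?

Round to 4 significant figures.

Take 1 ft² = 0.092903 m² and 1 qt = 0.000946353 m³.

4.457×10⁴ qt

1.555 km/h × (1/3.6) = 0.431944 m/s
1051 ft² × 0.092903 = 97.6411 m²
V = v × A × t = 0.431944 m/s × 97.6411 m² × 1 s = 42.1755 m³
42.1755 m³ ÷ (0.000946353 m³/qt) = 44566.4 qt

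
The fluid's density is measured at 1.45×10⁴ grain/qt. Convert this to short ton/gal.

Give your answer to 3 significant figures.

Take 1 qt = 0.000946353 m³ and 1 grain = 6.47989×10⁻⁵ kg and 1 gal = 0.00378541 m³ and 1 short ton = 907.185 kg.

1.45×10⁴ grain/qt × 6.47989×10⁻⁵ kg/grain ÷ 0.000946353 m³/qt = 992.847 kg/m³
992.847 kg/m³ ÷ 907.185 kg/short ton × 0.00378541 m³/gal = 0.00414285 short ton/gal

0.00414 short ton/gal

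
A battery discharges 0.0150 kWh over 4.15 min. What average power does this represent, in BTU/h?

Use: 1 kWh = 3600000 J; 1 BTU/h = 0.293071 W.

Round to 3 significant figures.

740 BTU/h

0.0150 kWh × 3600000 → 54000 J
4.15 min × 60 → 249 s
P = E / t = 54000 J / 249 s = 216.867 W
216.867 W ÷ (0.293071 W/BTU/h) = 739.981 BTU/h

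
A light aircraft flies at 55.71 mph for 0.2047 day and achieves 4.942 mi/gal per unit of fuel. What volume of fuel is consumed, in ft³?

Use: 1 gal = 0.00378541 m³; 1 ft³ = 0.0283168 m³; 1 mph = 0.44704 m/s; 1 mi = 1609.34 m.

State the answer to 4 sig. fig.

55.71 mph → 24.9046 m/s
0.2047 day → 17686.1 s
d = v × t = 24.9046 × 17686.1 = 440465 m
4.942 mi/gal → 2.10106×10⁶ m/m³
V = d / (distance per unit fuel) = 440465 / 2.10106×10⁶ = 0.209639 m³
In ft³: 0.209639 / 0.0283168 = 7.40334 ft³

7.403 ft³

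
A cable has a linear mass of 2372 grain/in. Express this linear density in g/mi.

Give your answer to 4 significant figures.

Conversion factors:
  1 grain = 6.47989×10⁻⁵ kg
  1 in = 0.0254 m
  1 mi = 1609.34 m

9.739×10⁶ g/mi

2372 grain/in × 6.47989×10⁻⁵ kg/grain ÷ 0.0254 m/in = 6.0513 kg/m
6.0513 kg/m ÷ 0.001 kg/g × 1609.34 m/mi = 9.7386×10⁶ g/mi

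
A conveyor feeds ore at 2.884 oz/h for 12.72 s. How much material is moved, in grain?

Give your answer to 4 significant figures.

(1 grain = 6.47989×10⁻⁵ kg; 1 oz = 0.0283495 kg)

4.458 grain

2.884 oz/h → 2.27111×10⁻⁵ kg/s
m = ṁ × t = 2.27111×10⁻⁵ × 12.72 = 2.88885×10⁻⁴ kg
In grain: 2.88885×10⁻⁴ / 6.47989×10⁻⁵ = 4.45818 grain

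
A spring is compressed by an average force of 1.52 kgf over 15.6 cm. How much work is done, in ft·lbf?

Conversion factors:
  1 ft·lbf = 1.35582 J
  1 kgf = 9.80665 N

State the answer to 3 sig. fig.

1.52 kgf × 9.80665 = 14.9061 N
15.6 cm × 0.01 = 0.156 m
W = F × d = 14.9061 N × 0.156 m = 2.32535 J
2.32535 J ÷ (1.35582 J/ft·lbf) = 1.71509 ft·lbf

1.72 ft·lbf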